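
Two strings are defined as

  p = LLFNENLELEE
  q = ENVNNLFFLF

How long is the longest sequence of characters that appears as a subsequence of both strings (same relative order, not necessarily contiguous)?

4

Let dp[i][j] be the LCS length of the first i characters of p and the first j characters of q. dp[i][j] = dp[i-1][j-1]+1 when the i-th and j-th characters match, else max(dp[i-1][j], dp[i][j-1]).
    ·  E  N  V  N  N  L  F  F  L  F
 ·  0  0  0  0  0  0  0  0  0  0  0
 L  0  0  0  0  0  0  1  1  1  1  1
 L  0  0  0  0  0  0  1  1  1  2  2
 F  0  0  0  0  0  0  1  2  2  2  3
 N  0  0  1  1  1  1  1  2  2  2  3
 E  0  1  1  1  1  1  1  2  2  2  3
 N  0  1  2  2  2  2  2  2  2  2  3
 L  0  1  2  2  2  2  3  3  3  3  3
 E  0  1  2  2  2  2  3  3  3  3  3
 L  0  1  2  2  2  2  3  3  3  4  4
 E  0  1  2  2  2  2  3  3  3  4  4
 E  0  1  2  2  2  2  3  3  3  4  4
dp[11][10] = 4. One LCS (by backtracking along matches): NNLL.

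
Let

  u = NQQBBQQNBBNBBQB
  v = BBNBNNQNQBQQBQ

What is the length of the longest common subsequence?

One common subsequence of length 8: N at u[1]=v[6], then Q at u[2]=v[7], then Q at u[3]=v[9], then B at u[5]=v[10], then Q at u[6]=v[11], then Q at u[7]=v[12], then B at u[13]=v[13], then Q at u[14]=v[14]. The LCS DP gives dp[15][14] = 8, so this is optimal.

8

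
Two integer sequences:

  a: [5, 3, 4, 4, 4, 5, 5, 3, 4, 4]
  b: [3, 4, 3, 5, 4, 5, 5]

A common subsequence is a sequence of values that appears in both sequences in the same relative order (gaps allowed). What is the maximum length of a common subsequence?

5

Let dp[i][j] be the LCS length of the first i values of a and the first j values of b. dp[i][j] = dp[i-1][j-1]+1 when the i-th and j-th values match, else max(dp[i-1][j], dp[i][j-1]).
    ·  3  4  3  5  4  5  5
 ·  0  0  0  0  0  0  0  0
 5  0  0  0  0  1  1  1  1
 3  0  1  1  1  1  1  1  1
 4  0  1  2  2  2  2  2  2
 4  0  1  2  2  2  3  3  3
 4  0  1  2  2  2  3  3  3
 5  0  1  2  2  3  3  4  4
 5  0  1  2  2  3  3  4  5
 3  0  1  2  3  3  3  4  5
 4  0  1  2  3  3  4  4  5
 4  0  1  2  3  3  4  4  5
dp[10][7] = 5. One LCS (by backtracking along matches): 3, 4, 4, 5, 5.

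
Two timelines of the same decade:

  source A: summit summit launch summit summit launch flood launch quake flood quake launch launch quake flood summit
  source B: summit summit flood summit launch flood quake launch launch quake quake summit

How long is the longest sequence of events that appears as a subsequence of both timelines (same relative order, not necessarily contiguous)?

Pick summit [1,1] → summit [2,2] → summit [5,4] → launch [8,5] → flood [10,6] → quake [11,7] → launch [12,8] → launch [13,9] → quake [14,11] → summit [16,12]; all 10 events appear in both, in order, and the DP table's final entry dp[16][12] is also 10, so no common subsequence is longer.

10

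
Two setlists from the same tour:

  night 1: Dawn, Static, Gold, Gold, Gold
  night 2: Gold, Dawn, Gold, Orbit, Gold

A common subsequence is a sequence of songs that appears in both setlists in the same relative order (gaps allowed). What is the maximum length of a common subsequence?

3

Pick Dawn at night 1[1]=night 2[2]; then Gold at night 1[3]=night 2[3]; then Gold at night 1[5]=night 2[5]; all 3 songs appear in both, in order. The LCS DP gives dp[5][5] = 3, so this is optimal.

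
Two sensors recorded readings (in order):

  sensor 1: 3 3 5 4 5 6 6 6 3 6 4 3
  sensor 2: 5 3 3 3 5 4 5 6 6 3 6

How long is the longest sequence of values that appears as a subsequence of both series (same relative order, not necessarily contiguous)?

Let dp[i][j] be the LCS length of the first i values of sensor 1 and the first j values of sensor 2. dp[i][j] = dp[i-1][j-1]+1 when the i-th and j-th values match, else max(dp[i-1][j], dp[i][j-1]).
    ·  5  3  3  3  5  4  5  6  6  3  6
 ·  0  0  0  0  0  0  0  0  0  0  0  0
 3  0  0  1  1  1  1  1  1  1  1  1  1
 3  0  0  1  2  2  2  2  2  2  2  2  2
 5  0  1  1  2  2  3  3  3  3  3  3  3
 4  0  1  1  2  2  3  4  4  4  4  4  4
 5  0  1  1  2  2  3  4  5  5  5  5  5
 6  0  1  1  2  2  3  4  5  6  6  6  6
 6  0  1  1  2  2  3  4  5  6  7  7  7
 6  0  1  1  2  2  3  4  5  6  7  7  8
 3  0  1  2  2  3  3  4  5  6  7  8  8
 6  0  1  2  2  3  3  4  5  6  7  8  9
 4  0  1  2  2  3  3  4  5  6  7  8  9
 3  0  1  2  3  3  3  4  5  6  7  8  9
dp[12][11] = 9. One LCS (by backtracking along matches): 3, 3, 5, 4, 5, 6, 6, 3, 6.

9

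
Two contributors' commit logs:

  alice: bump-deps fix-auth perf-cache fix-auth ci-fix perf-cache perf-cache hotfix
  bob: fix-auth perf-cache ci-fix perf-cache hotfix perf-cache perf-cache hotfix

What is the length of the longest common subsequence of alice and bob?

Pick fix-auth at alice[2]=bob[1], then perf-cache at alice[3]=bob[2], then ci-fix at alice[5]=bob[3], then perf-cache at alice[6]=bob[6], then perf-cache at alice[7]=bob[7], then hotfix at alice[8]=bob[8]; all 6 commits appear in both, in order. The LCS DP gives dp[8][8] = 6, so this is optimal.

6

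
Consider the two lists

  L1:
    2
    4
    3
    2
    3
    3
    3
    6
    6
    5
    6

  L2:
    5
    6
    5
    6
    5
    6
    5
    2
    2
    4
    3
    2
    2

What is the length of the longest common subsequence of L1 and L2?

Let dp[i][j] be the LCS length of the first i values of L1 and the first j values of L2. dp[i][j] = dp[i-1][j-1]+1 when the i-th and j-th values match, else max(dp[i-1][j], dp[i][j-1]).
    ·  5  6  5  6  5  6  5  2  2  4  3  2  2
 ·  0  0  0  0  0  0  0  0  0  0  0  0  0  0
 2  0  0  0  0  0  0  0  0  1  1  1  1  1  1
 4  0  0  0  0  0  0  0  0  1  1  2  2  2  2
 3  0  0  0  0  0  0  0  0  1  1  2  3  3  3
 2  0  0  0  0  0  0  0  0  1  2  2  3  4  4
 3  0  0  0  0  0  0  0  0  1  2  2  3  4  4
 3  0  0  0  0  0  0  0  0  1  2  2  3  4  4
 3  0  0  0  0  0  0  0  0  1  2  2  3  4  4
 6  0  0  1  1  1  1  1  1  1  2  2  3  4  4
 6  0  0  1  1  2  2  2  2  2  2  2  3  4  4
 5  0  1  1  2  2  3  3  3  3  3  3  3  4  4
 6  0  1  2  2  3  3  4  4  4  4  4  4  4  4
dp[11][13] = 4. One LCS (by backtracking along matches): 2, 4, 3, 2.

4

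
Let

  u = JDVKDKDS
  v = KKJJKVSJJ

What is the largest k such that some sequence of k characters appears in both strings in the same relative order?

3

Pick J at u[1]=v[4], then V at u[3]=v[6], then S at u[8]=v[7]; all 3 characters appear in both, in order. Since dp[8][9] = 3, nothing longer is possible.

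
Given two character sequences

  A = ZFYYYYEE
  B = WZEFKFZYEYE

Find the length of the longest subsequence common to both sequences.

5

Taking Z at A[1]=B[2] → F at A[2]=B[6] → Y at A[3]=B[8] → Y at A[6]=B[10] → E at A[8]=B[11] gives a common subsequence of length 5. Since dp[8][11] = 5, nothing longer is possible.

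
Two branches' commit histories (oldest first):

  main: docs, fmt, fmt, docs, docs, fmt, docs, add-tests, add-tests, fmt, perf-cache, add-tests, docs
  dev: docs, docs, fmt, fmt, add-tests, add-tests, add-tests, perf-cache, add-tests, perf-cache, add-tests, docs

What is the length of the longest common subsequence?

Match docs at main[1]=dev[2] → fmt at main[2]=dev[3] → fmt at main[3]=dev[4] → add-tests at main[8]=dev[7] → add-tests at main[9]=dev[9] → perf-cache at main[11]=dev[10] → add-tests at main[12]=dev[11] → docs at main[13]=dev[12] — 8 commits in the same relative order in both. The LCS DP gives dp[13][12] = 8, so this is optimal.

8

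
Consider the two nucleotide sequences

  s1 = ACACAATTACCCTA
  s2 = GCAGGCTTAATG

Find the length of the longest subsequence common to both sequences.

7

Pick C at s1[2]=s2[2], A at s1[3]=s2[3], C at s1[4]=s2[6], T at s1[7]=s2[7], T at s1[8]=s2[8], A at s1[9]=s2[10], T at s1[13]=s2[11]; all 7 bases appear in both, in order. dp[14][12] = 7 confirms this is the maximum.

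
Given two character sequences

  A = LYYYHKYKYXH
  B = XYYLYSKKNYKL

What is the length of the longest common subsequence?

One common subsequence of length 6: Y [2,2] → Y [3,3] → Y [4,5] → K [6,8] → Y [7,10] → K [8,11]. dp[11][12] = 6 confirms this is the maximum.

6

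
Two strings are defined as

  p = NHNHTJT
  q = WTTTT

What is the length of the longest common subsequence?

2

Let dp[i][j] be the LCS length of the first i characters of p and the first j characters of q. dp[i][j] = dp[i-1][j-1]+1 when the i-th and j-th characters match, else max(dp[i-1][j], dp[i][j-1]).
    ·  W  T  T  T  T
 ·  0  0  0  0  0  0
 N  0  0  0  0  0  0
 H  0  0  0  0  0  0
 N  0  0  0  0  0  0
 H  0  0  0  0  0  0
 T  0  0  1  1  1  1
 J  0  0  1  1  1  1
 T  0  0  1  2  2  2
dp[7][5] = 2. One LCS (by backtracking along matches): TT.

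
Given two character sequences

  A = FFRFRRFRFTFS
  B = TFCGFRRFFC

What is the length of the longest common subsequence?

6

Let dp[i][j] be the LCS length of the first i characters of A and the first j characters of B. dp[i][j] = dp[i-1][j-1]+1 when the i-th and j-th characters match, else max(dp[i-1][j], dp[i][j-1]).
    ·  T  F  C  G  F  R  R  F  F  C
 ·  0  0  0  0  0  0  0  0  0  0  0
 F  0  0  1  1  1  1  1  1  1  1  1
 F  0  0  1  1  1  2  2  2  2  2  2
 R  0  0  1  1  1  2  3  3  3  3  3
 F  0  0  1  1  1  2  3  3  4  4  4
 R  0  0  1  1  1  2  3  4  4  4  4
 R  0  0  1  1  1  2  3  4  4  4  4
 F  0  0  1  1  1  2  3  4  5  5  5
 R  0  0  1  1  1  2  3  4  5  5  5
 F  0  0  1  1  1  2  3  4  5  6  6
 T  0  1  1  1  1  2  3  4  5  6  6
 F  0  1  2  2  2  2  3  4  5  6  6
 S  0  1  2  2  2  2  3  4  5  6  6
dp[12][10] = 6. One LCS (by backtracking along matches): FFRRFF.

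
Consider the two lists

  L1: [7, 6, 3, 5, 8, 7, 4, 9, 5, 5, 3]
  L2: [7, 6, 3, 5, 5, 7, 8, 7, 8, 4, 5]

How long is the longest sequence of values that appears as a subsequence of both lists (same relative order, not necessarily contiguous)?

8

Match 7 at L1[1]=L2[1]; then 6 at L1[2]=L2[2]; then 3 at L1[3]=L2[3]; then 5 at L1[4]=L2[5]; then 8 at L1[5]=L2[7]; then 7 at L1[6]=L2[8]; then 4 at L1[7]=L2[10]; then 5 at L1[10]=L2[11] — 8 values in the same relative order in both, and the DP table's final entry dp[11][11] is also 8, so no common subsequence is longer.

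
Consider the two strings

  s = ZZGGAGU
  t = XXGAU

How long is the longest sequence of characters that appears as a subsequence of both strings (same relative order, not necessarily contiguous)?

3

Match G at s[4]=t[3]; then A at s[5]=t[4]; then U at s[7]=t[5] — 3 characters in the same relative order in both. Since dp[7][5] = 3, nothing longer is possible.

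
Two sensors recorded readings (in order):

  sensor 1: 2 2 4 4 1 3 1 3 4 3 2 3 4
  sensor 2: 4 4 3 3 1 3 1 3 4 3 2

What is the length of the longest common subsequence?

9

Let dp[i][j] be the LCS length of the first i values of sensor 1 and the first j values of sensor 2. dp[i][j] = dp[i-1][j-1]+1 when the i-th and j-th values match, else max(dp[i-1][j], dp[i][j-1]).
    ·  4  4  3  3  1  3  1  3  4  3  2
 ·  0  0  0  0  0  0  0  0  0  0  0  0
 2  0  0  0  0  0  0  0  0  0  0  0  1
 2  0  0  0  0  0  0  0  0  0  0  0  1
 4  0  1  1  1  1  1  1  1  1  1  1  1
 4  0  1  2  2  2  2  2  2  2  2  2  2
 1  0  1  2  2  2  3  3  3  3  3  3  3
 3  0  1  2  3  3  3  4  4  4  4  4  4
 1  0  1  2  3  3  4  4  5  5  5  5  5
 3  0  1  2  3  4  4  5  5  6  6  6  6
 4  0  1  2  3  4  4  5  5  6  7  7  7
 3  0  1  2  3  4  4  5  5  6  7  8  8
 2  0  1  2  3  4  4  5  5  6  7  8  9
 3  0  1  2  3  4  4  5  5  6  7  8  9
 4  0  1  2  3  4  4  5  5  6  7  8  9
dp[13][11] = 9. One LCS (by backtracking along matches): 4, 4, 1, 3, 1, 3, 4, 3, 2.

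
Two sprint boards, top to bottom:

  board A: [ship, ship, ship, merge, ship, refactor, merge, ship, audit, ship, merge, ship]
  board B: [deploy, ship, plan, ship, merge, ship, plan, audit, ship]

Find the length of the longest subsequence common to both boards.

Pick ship [1,2] → ship [3,4] → merge [4,5] → ship [5,6] → audit [9,8] → ship [12,9]; all 6 tasks appear in both, in order. dp[12][9] = 6 confirms this is the maximum.

6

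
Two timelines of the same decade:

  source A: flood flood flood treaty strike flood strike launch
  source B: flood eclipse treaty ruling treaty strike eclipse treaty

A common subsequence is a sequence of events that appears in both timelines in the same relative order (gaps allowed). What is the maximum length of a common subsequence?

Pick flood (source A #1, source B #1) → treaty (source A #4, source B #5) → strike (source A #5, source B #6); all 3 events appear in both, in order. dp[8][8] = 3 confirms this is the maximum.

3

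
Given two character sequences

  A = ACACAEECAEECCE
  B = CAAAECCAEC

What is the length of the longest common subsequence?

8

Pick A [1,2] → A [3,3] → A [5,4] → E [6,5] → C [8,7] → A [9,8] → E [11,9] → C [13,10]; all 8 characters appear in both, in order. Since dp[14][10] = 8, nothing longer is possible.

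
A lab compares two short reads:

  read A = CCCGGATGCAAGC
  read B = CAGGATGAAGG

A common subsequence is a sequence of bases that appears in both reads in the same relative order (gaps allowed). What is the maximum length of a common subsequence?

Let dp[i][j] be the LCS length of the first i bases of read A and the first j bases of read B. dp[i][j] = dp[i-1][j-1]+1 when the i-th and j-th bases match, else max(dp[i-1][j], dp[i][j-1]).
    ·  C  A  G  G  A  T  G  A  A  G  G
 ·  0  0  0  0  0  0  0  0  0  0  0  0
 C  0  1  1  1  1  1  1  1  1  1  1  1
 C  0  1  1  1  1  1  1  1  1  1  1  1
 C  0  1  1  1  1  1  1  1  1  1  1  1
 G  0  1  1  2  2  2  2  2  2  2  2  2
 G  0  1  1  2  3  3  3  3  3  3  3  3
 A  0  1  2  2  3  4  4  4  4  4  4  4
 T  0  1  2  2  3  4  5  5  5  5  5  5
 G  0  1  2  3  3  4  5  6  6  6  6  6
 C  0  1  2  3  3  4  5  6  6  6  6  6
 A  0  1  2  3  3  4  5  6  7  7  7  7
 A  0  1  2  3  3  4  5  6  7  8  8  8
 G  0  1  2  3  4  4  5  6  7  8  9  9
 C  0  1  2  3  4  4  5  6  7  8  9  9
dp[13][11] = 9. One LCS (by backtracking along matches): CGGATGAAG.

9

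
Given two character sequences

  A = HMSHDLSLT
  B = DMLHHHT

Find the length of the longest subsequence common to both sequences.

3

Let dp[i][j] be the LCS length of the first i characters of A and the first j characters of B. dp[i][j] = dp[i-1][j-1]+1 when the i-th and j-th characters match, else max(dp[i-1][j], dp[i][j-1]).
    ·  D  M  L  H  H  H  T
 ·  0  0  0  0  0  0  0  0
 H  0  0  0  0  1  1  1  1
 M  0  0  1  1  1  1  1  1
 S  0  0  1  1  1  1  1  1
 H  0  0  1  1  2  2  2  2
 D  0  1  1  1  2  2  2  2
 L  0  1  1  2  2  2  2  2
 S  0  1  1  2  2  2  2  2
 L  0  1  1  2  2  2  2  2
 T  0  1  1  2  2  2  2  3
dp[9][7] = 3. One LCS (by backtracking along matches): HHT.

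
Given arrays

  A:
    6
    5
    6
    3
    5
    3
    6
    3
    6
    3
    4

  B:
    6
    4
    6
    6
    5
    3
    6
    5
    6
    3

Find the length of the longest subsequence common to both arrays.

One common subsequence of length 7: 6 at A[1]=B[3]; then 6 at A[3]=B[4]; then 5 at A[5]=B[5]; then 3 at A[6]=B[6]; then 6 at A[7]=B[7]; then 6 at A[9]=B[9]; then 3 at A[10]=B[10]. Since dp[11][10] = 7, nothing longer is possible.

7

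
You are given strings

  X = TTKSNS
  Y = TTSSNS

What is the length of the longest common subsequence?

5

Pick T [1,1], T [2,2], S [4,4], N [5,5], S [6,6]; all 5 characters appear in both, in order. The LCS DP gives dp[6][6] = 5, so this is optimal.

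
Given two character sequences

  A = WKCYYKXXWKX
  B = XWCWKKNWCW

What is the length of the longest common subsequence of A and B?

Let dp[i][j] be the LCS length of the first i characters of A and the first j characters of B. dp[i][j] = dp[i-1][j-1]+1 when the i-th and j-th characters match, else max(dp[i-1][j], dp[i][j-1]).
    ·  X  W  C  W  K  K  N  W  C  W
 ·  0  0  0  0  0  0  0  0  0  0  0
 W  0  0  1  1  1  1  1  1  1  1  1
 K  0  0  1  1  1  2  2  2  2  2  2
 C  0  0  1  2  2  2  2  2  2  3  3
 Y  0  0  1  2  2  2  2  2  2  3  3
 Y  0  0  1  2  2  2  2  2  2  3  3
 K  0  0  1  2  2  3  3  3  3  3  3
 X  0  1  1  2  2  3  3  3  3  3  3
 X  0  1  1  2  2  3  3  3  3  3  3
 W  0  1  2  2  3  3  3  3  4  4  4
 K  0  1  2  2  3  4  4  4  4  4  4
 X  0  1  2  2  3  4  4  4  4  4  4
dp[11][10] = 4. One LCS (by backtracking along matches): WKCW.

4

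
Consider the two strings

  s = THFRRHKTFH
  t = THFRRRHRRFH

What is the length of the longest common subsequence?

Match T [1,1], H [2,2], F [3,3], R [4,5], R [5,6], H [6,7], F [9,10], H [10,11] — 8 characters in the same relative order in both. The LCS DP gives dp[10][11] = 8, so this is optimal.

8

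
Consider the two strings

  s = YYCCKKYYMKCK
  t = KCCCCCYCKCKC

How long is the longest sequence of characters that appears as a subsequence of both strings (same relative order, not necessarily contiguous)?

Let dp[i][j] be the LCS length of the first i characters of s and the first j characters of t. dp[i][j] = dp[i-1][j-1]+1 when the i-th and j-th characters match, else max(dp[i-1][j], dp[i][j-1]).
    ·  K  C  C  C  C  C  Y  C  K  C  K  C
 ·  0  0  0  0  0  0  0  0  0  0  0  0  0
 Y  0  0  0  0  0  0  0  1  1  1  1  1  1
 Y  0  0  0  0  0  0  0  1  1  1  1  1  1
 C  0  0  1  1  1  1  1  1  2  2  2  2  2
 C  0  0  1  2  2  2  2  2  2  2  3  3  3
 K  0  1  1  2  2  2  2  2  2  3  3  4  4
 K  0  1  1  2  2  2  2  2  2  3  3  4  4
 Y  0  1  1  2  2  2  2  3  3  3  3  4  4
 Y  0  1  1  2  2  2  2  3  3  3  3  4  4
 M  0  1  1  2  2  2  2  3  3  3  3  4  4
 K  0  1  1  2  2  2  2  3  3  4  4  4  4
 C  0  1  2  2  3  3  3  3  4  4  5  5  5
 K  0  1  2  2  3  3  3  3  4  5  5  6  6
dp[12][12] = 6. One LCS (by backtracking along matches): CCYKCK.

6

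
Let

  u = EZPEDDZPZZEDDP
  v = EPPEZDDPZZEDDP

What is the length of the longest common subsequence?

12

One common subsequence of length 12: E (u #1, v #1), P (u #3, v #3), E (u #4, v #4), D (u #5, v #6), D (u #6, v #7), P (u #8, v #8), Z (u #9, v #9), Z (u #10, v #10), E (u #11, v #11), D (u #12, v #12), D (u #13, v #13), P (u #14, v #14), and the DP table's final entry dp[14][14] is also 12, so no common subsequence is longer.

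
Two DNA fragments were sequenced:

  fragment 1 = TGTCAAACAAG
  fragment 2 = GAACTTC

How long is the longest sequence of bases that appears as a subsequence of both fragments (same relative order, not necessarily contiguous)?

4

Match G (fragment 1 #2, fragment 2 #1); then A (fragment 1 #5, fragment 2 #2); then A (fragment 1 #6, fragment 2 #3); then C (fragment 1 #8, fragment 2 #7) — 4 bases in the same relative order in both. The LCS DP gives dp[11][7] = 4, so this is optimal.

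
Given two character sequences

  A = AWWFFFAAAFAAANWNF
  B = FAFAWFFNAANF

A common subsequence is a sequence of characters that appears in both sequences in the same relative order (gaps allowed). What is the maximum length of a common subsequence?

8

Taking A at A[1]=B[4], then W at A[3]=B[5], then F at A[4]=B[6], then F at A[5]=B[7], then A at A[12]=B[9], then A at A[13]=B[10], then N at A[16]=B[11], then F at A[17]=B[12] gives a common subsequence of length 8. The LCS DP gives dp[17][12] = 8, so this is optimal.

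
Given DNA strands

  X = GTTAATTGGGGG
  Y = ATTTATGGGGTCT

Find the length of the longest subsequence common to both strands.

One common subsequence of length 8: T [2,3] → T [3,4] → A [5,5] → T [7,6] → G [8,7] → G [9,8] → G [10,9] → G [11,10]. Since dp[12][13] = 8, nothing longer is possible.

8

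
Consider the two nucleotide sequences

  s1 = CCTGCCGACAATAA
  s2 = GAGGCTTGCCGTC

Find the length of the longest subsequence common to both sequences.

7

Match C [1,5], T [3,7], G [4,8], C [5,9], C [6,10], G [7,11], C [9,13] — 7 bases in the same relative order in both. dp[14][13] = 7 confirms this is the maximum.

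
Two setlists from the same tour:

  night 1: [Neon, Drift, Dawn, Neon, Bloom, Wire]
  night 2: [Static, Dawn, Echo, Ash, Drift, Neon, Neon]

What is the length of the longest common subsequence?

2

Taking Neon at night 1[1]=night 2[6], Neon at night 1[4]=night 2[7] gives a common subsequence of length 2, and the DP table's final entry dp[6][7] is also 2, so no common subsequence is longer.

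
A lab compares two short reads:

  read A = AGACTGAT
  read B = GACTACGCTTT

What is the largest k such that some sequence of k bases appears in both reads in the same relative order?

6

Taking G at read A[2]=read B[1], then A at read A[3]=read B[2], then C at read A[4]=read B[3], then T at read A[5]=read B[4], then G at read A[6]=read B[7], then T at read A[8]=read B[11] gives a common subsequence of length 6. Since dp[8][11] = 6, nothing longer is possible.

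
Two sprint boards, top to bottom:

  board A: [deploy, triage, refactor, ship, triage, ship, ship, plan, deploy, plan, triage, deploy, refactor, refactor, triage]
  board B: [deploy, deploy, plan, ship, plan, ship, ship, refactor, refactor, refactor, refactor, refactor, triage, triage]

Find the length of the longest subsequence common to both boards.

Taking deploy [1,2], ship [4,4], ship [6,6], ship [7,7], refactor [13,11], refactor [14,12], triage [15,14] gives a common subsequence of length 7. The LCS DP gives dp[15][14] = 7, so this is optimal.

7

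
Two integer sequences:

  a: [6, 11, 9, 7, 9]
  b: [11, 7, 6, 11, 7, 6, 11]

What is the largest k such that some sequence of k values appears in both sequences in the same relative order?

3

Match 6 [1,3], then 11 [2,4], then 7 [4,5] — 3 values in the same relative order in both. Since dp[5][7] = 3, nothing longer is possible.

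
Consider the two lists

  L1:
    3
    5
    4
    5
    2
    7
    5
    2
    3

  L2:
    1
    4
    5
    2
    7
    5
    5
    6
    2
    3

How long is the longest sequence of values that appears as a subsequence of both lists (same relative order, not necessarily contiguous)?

7

Let dp[i][j] be the LCS length of the first i values of L1 and the first j values of L2. dp[i][j] = dp[i-1][j-1]+1 when the i-th and j-th values match, else max(dp[i-1][j], dp[i][j-1]).
    ·  1  4  5  2  7  5  5  6  2  3
 ·  0  0  0  0  0  0  0  0  0  0  0
 3  0  0  0  0  0  0  0  0  0  0  1
 5  0  0  0  1  1  1  1  1  1  1  1
 4  0  0  1  1  1  1  1  1  1  1  1
 5  0  0  1  2  2  2  2  2  2  2  2
 2  0  0  1  2  3  3  3  3  3  3  3
 7  0  0  1  2  3  4  4  4  4  4  4
 5  0  0  1  2  3  4  5  5  5  5  5
 2  0  0  1  2  3  4  5  5  5  6  6
 3  0  0  1  2  3  4  5  5  5  6  7
dp[9][10] = 7. One LCS (by backtracking along matches): 4, 5, 2, 7, 5, 2, 3.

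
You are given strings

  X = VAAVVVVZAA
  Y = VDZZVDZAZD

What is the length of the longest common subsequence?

4

Let dp[i][j] be the LCS length of the first i characters of X and the first j characters of Y. dp[i][j] = dp[i-1][j-1]+1 when the i-th and j-th characters match, else max(dp[i-1][j], dp[i][j-1]).
    ·  V  D  Z  Z  V  D  Z  A  Z  D
 ·  0  0  0  0  0  0  0  0  0  0  0
 V  0  1  1  1  1  1  1  1  1  1  1
 A  0  1  1  1  1  1  1  1  2  2  2
 A  0  1  1  1  1  1  1  1  2  2  2
 V  0  1  1  1  1  2  2  2  2  2  2
 V  0  1  1  1  1  2  2  2  2  2  2
 V  0  1  1  1  1  2  2  2  2  2  2
 V  0  1  1  1  1  2  2  2  2  2  2
 Z  0  1  1  2  2  2  2  3  3  3  3
 A  0  1  1  2  2  2  2  3  4  4  4
 A  0  1  1  2  2  2  2  3  4  4  4
dp[10][10] = 4. One LCS (by backtracking along matches): VVZA.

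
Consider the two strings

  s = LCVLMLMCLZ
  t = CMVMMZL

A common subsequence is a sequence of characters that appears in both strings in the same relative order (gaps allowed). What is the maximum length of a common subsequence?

5

One common subsequence of length 5: C (s #2, t #1), then V (s #3, t #3), then M (s #5, t #4), then M (s #7, t #5), then L (s #9, t #7), and the DP table's final entry dp[10][7] is also 5, so no common subsequence is longer.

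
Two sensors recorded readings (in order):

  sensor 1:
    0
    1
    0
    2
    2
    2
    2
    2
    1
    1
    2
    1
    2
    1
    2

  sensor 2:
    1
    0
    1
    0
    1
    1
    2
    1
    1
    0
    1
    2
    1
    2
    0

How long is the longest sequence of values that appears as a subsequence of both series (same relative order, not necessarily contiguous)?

One common subsequence of length 10: 0 at sensor 1[1]=sensor 2[2]; then 1 at sensor 1[2]=sensor 2[3]; then 0 at sensor 1[3]=sensor 2[4]; then 2 at sensor 1[8]=sensor 2[7]; then 1 at sensor 1[9]=sensor 2[8]; then 1 at sensor 1[10]=sensor 2[9]; then 1 at sensor 1[12]=sensor 2[11]; then 2 at sensor 1[13]=sensor 2[12]; then 1 at sensor 1[14]=sensor 2[13]; then 2 at sensor 1[15]=sensor 2[14]. dp[15][15] = 10 confirms this is the maximum.

10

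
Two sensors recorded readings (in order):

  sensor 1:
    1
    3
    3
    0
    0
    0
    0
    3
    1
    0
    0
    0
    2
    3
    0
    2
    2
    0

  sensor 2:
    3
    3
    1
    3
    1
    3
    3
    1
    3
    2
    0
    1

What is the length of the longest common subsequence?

8

Pick 1 at sensor 1[1]=sensor 2[3] → 3 at sensor 1[2]=sensor 2[4] → 3 at sensor 1[3]=sensor 2[6] → 3 at sensor 1[8]=sensor 2[7] → 1 at sensor 1[9]=sensor 2[8] → 3 at sensor 1[14]=sensor 2[9] → 2 at sensor 1[17]=sensor 2[10] → 0 at sensor 1[18]=sensor 2[11]; all 8 values appear in both, in order, and the DP table's final entry dp[18][12] is also 8, so no common subsequence is longer.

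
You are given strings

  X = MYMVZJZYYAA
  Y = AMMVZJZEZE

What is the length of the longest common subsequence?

Pick M (X #1, Y #2), then M (X #3, Y #3), then V (X #4, Y #4), then Z (X #5, Y #5), then J (X #6, Y #6), then Z (X #7, Y #9); all 6 characters appear in both, in order, and the DP table's final entry dp[11][10] is also 6, so no common subsequence is longer.

6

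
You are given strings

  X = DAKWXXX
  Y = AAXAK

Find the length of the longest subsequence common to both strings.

2

Taking A (X #2, Y #4), then K (X #3, Y #5) gives a common subsequence of length 2. The LCS DP gives dp[7][5] = 2, so this is optimal.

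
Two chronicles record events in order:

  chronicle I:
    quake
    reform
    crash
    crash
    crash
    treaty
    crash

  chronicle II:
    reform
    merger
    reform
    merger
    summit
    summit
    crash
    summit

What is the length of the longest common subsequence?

2

Match reform [2,3]; then crash [3,7] — 2 events in the same relative order in both. The LCS DP gives dp[7][8] = 2, so this is optimal.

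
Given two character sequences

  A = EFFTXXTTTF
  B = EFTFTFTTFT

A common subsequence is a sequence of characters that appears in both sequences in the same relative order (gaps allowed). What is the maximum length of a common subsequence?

7

Pick E [1,1]; then F [2,2]; then F [3,4]; then T [4,5]; then T [7,7]; then T [8,8]; then T [9,10]; all 7 characters appear in both, in order. Since dp[10][10] = 7, nothing longer is possible.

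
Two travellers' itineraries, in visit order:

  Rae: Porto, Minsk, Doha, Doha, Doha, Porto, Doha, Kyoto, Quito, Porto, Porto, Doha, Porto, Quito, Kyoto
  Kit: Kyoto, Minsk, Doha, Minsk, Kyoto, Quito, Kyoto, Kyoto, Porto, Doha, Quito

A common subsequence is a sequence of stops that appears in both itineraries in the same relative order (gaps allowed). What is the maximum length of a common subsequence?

Pick Minsk [2,2], then Doha [3,3], then Kyoto [8,5], then Quito [9,6], then Porto [11,9], then Doha [12,10], then Quito [14,11]; all 7 stops appear in both, in order, and the DP table's final entry dp[15][11] is also 7, so no common subsequence is longer.

7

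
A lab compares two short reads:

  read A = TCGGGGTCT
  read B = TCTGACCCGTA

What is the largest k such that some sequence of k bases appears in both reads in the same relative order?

One common subsequence of length 5: T [1,1], C [2,2], G [3,4], G [6,9], T [7,10]. Since dp[9][11] = 5, nothing longer is possible.

5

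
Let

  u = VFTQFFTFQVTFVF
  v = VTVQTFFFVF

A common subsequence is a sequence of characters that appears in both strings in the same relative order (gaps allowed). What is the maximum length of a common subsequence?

Let dp[i][j] be the LCS length of the first i characters of u and the first j characters of v. dp[i][j] = dp[i-1][j-1]+1 when the i-th and j-th characters match, else max(dp[i-1][j], dp[i][j-1]).
    ·  V  T  V  Q  T  F  F  F  V  F
 ·  0  0  0  0  0  0  0  0  0  0  0
 V  0  1  1  1  1  1  1  1  1  1  1
 F  0  1  1  1  1  1  2  2  2  2  2
 T  0  1  2  2  2  2  2  2  2  2  2
 Q  0  1  2  2  3  3  3  3  3  3  3
 F  0  1  2  2  3  3  4  4  4  4  4
 F  0  1  2  2  3  3  4  5  5  5  5
 T  0  1  2  2  3  4  4  5  5  5  5
 F  0  1  2  2  3  4  5  5  6  6  6
 Q  0  1  2  2  3  4  5  5  6  6  6
 V  0  1  2  3  3  4  5  5  6  7  7
 T  0  1  2  3  3  4  5  5  6  7  7
 F  0  1  2  3  3  4  5  6  6  7  8
 V  0  1  2  3  3  4  5  6  6  7  8
 F  0  1  2  3  3  4  5  6  7  7  8
dp[14][10] = 8. One LCS (by backtracking along matches): VTQFFFVF.

8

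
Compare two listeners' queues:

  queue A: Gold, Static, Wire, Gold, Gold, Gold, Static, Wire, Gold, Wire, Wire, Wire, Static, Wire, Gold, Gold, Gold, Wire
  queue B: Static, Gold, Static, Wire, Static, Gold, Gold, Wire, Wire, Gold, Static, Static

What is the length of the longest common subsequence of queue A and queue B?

8

Taking Gold [1,2]; then Static [2,3]; then Wire [3,4]; then Gold [4,6]; then Gold [5,7]; then Gold [6,10]; then Static [7,11]; then Static [13,12] gives a common subsequence of length 8, and the DP table's final entry dp[18][12] is also 8, so no common subsequence is longer.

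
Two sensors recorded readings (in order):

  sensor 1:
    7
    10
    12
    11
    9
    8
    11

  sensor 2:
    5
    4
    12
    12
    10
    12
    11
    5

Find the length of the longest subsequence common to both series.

3

Taking 10 (sensor 1 #2, sensor 2 #5) → 12 (sensor 1 #3, sensor 2 #6) → 11 (sensor 1 #4, sensor 2 #7) gives a common subsequence of length 3. The LCS DP gives dp[7][8] = 3, so this is optimal.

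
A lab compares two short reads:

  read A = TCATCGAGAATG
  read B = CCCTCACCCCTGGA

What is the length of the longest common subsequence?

Taking T [1,4] → C [2,5] → A [3,6] → T [4,11] → G [6,12] → G [8,13] → A [10,14] gives a common subsequence of length 7. Since dp[12][14] = 7, nothing longer is possible.

7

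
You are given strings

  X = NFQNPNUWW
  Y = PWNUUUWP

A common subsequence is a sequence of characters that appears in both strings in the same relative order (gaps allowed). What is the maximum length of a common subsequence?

Taking P (X #5, Y #1) → N (X #6, Y #3) → U (X #7, Y #6) → W (X #8, Y #7) gives a common subsequence of length 4, and the DP table's final entry dp[9][8] is also 4, so no common subsequence is longer.

4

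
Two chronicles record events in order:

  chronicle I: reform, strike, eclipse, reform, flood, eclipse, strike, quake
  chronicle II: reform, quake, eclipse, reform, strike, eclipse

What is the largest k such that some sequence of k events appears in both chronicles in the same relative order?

Taking reform [1,1], then eclipse [3,3], then reform [4,4], then eclipse [6,6] gives a common subsequence of length 4. Since dp[8][6] = 4, nothing longer is possible.

4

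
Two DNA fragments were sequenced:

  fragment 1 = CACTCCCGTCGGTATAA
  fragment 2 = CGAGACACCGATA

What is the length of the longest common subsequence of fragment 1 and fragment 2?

9

Pick C [1,1], A [2,5], C [3,6], C [7,8], C [10,9], G [12,10], A [14,11], T [15,12], A [17,13]; all 9 bases appear in both, in order. dp[17][13] = 9 confirms this is the maximum.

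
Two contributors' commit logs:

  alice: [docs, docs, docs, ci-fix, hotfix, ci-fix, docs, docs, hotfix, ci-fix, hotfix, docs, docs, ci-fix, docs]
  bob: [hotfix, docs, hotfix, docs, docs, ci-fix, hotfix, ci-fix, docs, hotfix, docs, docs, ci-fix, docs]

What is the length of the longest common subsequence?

Taking docs at alice[1]=bob[2]; then docs at alice[2]=bob[4]; then docs at alice[3]=bob[5]; then ci-fix at alice[4]=bob[6]; then hotfix at alice[5]=bob[7]; then ci-fix at alice[6]=bob[8]; then docs at alice[8]=bob[9]; then hotfix at alice[11]=bob[10]; then docs at alice[12]=bob[11]; then docs at alice[13]=bob[12]; then ci-fix at alice[14]=bob[13]; then docs at alice[15]=bob[14] gives a common subsequence of length 12. dp[15][14] = 12 confirms this is the maximum.

12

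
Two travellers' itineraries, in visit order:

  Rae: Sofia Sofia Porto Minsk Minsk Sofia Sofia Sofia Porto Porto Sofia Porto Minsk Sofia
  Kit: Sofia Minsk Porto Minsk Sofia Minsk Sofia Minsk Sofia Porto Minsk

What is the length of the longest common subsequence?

8

Taking Sofia at Rae[1]=Kit[1] → Porto at Rae[3]=Kit[3] → Minsk at Rae[4]=Kit[4] → Minsk at Rae[5]=Kit[6] → Sofia at Rae[6]=Kit[7] → Sofia at Rae[11]=Kit[9] → Porto at Rae[12]=Kit[10] → Minsk at Rae[13]=Kit[11] gives a common subsequence of length 8. dp[14][11] = 8 confirms this is the maximum.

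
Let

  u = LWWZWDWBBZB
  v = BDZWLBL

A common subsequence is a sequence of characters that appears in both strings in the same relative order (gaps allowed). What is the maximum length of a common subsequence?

Let dp[i][j] be the LCS length of the first i characters of u and the first j characters of v. dp[i][j] = dp[i-1][j-1]+1 when the i-th and j-th characters match, else max(dp[i-1][j], dp[i][j-1]).
    ·  B  D  Z  W  L  B  L
 ·  0  0  0  0  0  0  0  0
 L  0  0  0  0  0  1  1  1
 W  0  0  0  0  1  1  1  1
 W  0  0  0  0  1  1  1  1
 Z  0  0  0  1  1  1  1  1
 W  0  0  0  1  2  2  2  2
 D  0  0  1  1  2  2  2  2
 W  0  0  1  1  2  2  2  2
 B  0  1  1  1  2  2  3  3
 B  0  1  1  1  2  2  3  3
 Z  0  1  1  2  2  2  3  3
 B  0  1  1  2  2  2  3  3
dp[11][7] = 3. One LCS (by backtracking along matches): ZWB.

3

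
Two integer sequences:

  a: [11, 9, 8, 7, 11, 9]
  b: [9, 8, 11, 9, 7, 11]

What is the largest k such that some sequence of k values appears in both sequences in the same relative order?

4

Pick 11 at a[1]=b[3]; then 9 at a[2]=b[4]; then 7 at a[4]=b[5]; then 11 at a[5]=b[6]; all 4 values appear in both, in order. The LCS DP gives dp[6][6] = 4, so this is optimal.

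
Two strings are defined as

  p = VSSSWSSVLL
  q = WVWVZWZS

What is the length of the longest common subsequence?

3

Let dp[i][j] be the LCS length of the first i characters of p and the first j characters of q. dp[i][j] = dp[i-1][j-1]+1 when the i-th and j-th characters match, else max(dp[i-1][j], dp[i][j-1]).
    ·  W  V  W  V  Z  W  Z  S
 ·  0  0  0  0  0  0  0  0  0
 V  0  0  1  1  1  1  1  1  1
 S  0  0  1  1  1  1  1  1  2
 S  0  0  1  1  1  1  1  1  2
 S  0  0  1  1  1  1  1  1  2
 W  0  1  1  2  2  2  2  2  2
 S  0  1  1  2  2  2  2  2  3
 S  0  1  1  2  2  2  2  2  3
 V  0  1  2  2  3  3  3  3  3
 L  0  1  2  2  3  3  3  3  3
 L  0  1  2  2  3  3  3  3  3
dp[10][8] = 3. One LCS (by backtracking along matches): VWS.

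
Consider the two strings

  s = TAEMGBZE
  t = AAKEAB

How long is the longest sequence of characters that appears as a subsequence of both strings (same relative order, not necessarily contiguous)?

3

Pick A [2,2]; then E [3,4]; then B [6,6]; all 3 characters appear in both, in order, and the DP table's final entry dp[8][6] is also 3, so no common subsequence is longer.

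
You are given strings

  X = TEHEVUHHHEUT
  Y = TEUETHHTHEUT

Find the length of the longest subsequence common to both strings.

Let dp[i][j] be the LCS length of the first i characters of X and the first j characters of Y. dp[i][j] = dp[i-1][j-1]+1 when the i-th and j-th characters match, else max(dp[i-1][j], dp[i][j-1]).
    ·  T  E  U  E  T  H  H  T  H  E  U  T
 ·  0  0  0  0  0  0  0  0  0  0  0  0  0
 T  0  1  1  1  1  1  1  1  1  1  1  1  1
 E  0  1  2  2  2  2  2  2  2  2  2  2  2
 H  0  1  2  2  2  2  3  3  3  3  3  3  3
 E  0  1  2  2  3  3  3  3  3  3  4  4  4
 V  0  1  2  2  3  3  3  3  3  3  4  4  4
 U  0  1  2  3  3  3  3  3  3  3  4  5  5
 H  0  1  2  3  3  3  4  4  4  4  4  5  5
 H  0  1  2  3  3  3  4  5  5  5  5  5  5
 H  0  1  2  3  3  3  4  5  5  6  6  6  6
 E  0  1  2  3  4  4  4  5  5  6  7  7  7
 U  0  1  2  3  4  4  4  5  5  6  7  8  8
 T  0  1  2  3  4  5  5  5  6  6  7  8  9
dp[12][12] = 9. One LCS (by backtracking along matches): TEEHHHEUT.

9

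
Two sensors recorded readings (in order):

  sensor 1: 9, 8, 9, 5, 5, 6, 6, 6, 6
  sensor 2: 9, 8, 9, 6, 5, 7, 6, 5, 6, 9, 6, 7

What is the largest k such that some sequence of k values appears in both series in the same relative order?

7

Let dp[i][j] be the LCS length of the first i values of sensor 1 and the first j values of sensor 2. dp[i][j] = dp[i-1][j-1]+1 when the i-th and j-th values match, else max(dp[i-1][j], dp[i][j-1]).
    ·  9  8  9  6  5  7  6  5  6  9  6  7
 ·  0  0  0  0  0  0  0  0  0  0  0  0  0
 9  0  1  1  1  1  1  1  1  1  1  1  1  1
 8  0  1  2  2  2  2  2  2  2  2  2  2  2
 9  0  1  2  3  3  3  3  3  3  3  3  3  3
 5  0  1  2  3  3  4  4  4  4  4  4  4  4
 5  0  1  2  3  3  4  4  4  5  5  5  5  5
 6  0  1  2  3  4  4  4  5  5  6  6  6  6
 6  0  1  2  3  4  4  4  5  5  6  6  7  7
 6  0  1  2  3  4  4  4  5  5  6  6  7  7
 6  0  1  2  3  4  4  4  5  5  6  6  7  7
dp[9][12] = 7. One LCS (by backtracking along matches): 9, 8, 9, 5, 5, 6, 6.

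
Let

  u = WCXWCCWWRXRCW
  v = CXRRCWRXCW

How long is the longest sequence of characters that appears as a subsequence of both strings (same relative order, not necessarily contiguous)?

8

Match C (u #2, v #1), X (u #3, v #2), C (u #6, v #5), W (u #8, v #6), R (u #9, v #7), X (u #10, v #8), C (u #12, v #9), W (u #13, v #10) — 8 characters in the same relative order in both. Since dp[13][10] = 8, nothing longer is possible.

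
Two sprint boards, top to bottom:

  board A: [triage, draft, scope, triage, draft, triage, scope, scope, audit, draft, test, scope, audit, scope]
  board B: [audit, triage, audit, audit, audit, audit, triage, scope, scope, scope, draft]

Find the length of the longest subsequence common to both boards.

One common subsequence of length 5: triage at board A[1]=board B[7] → scope at board A[3]=board B[8] → scope at board A[7]=board B[9] → scope at board A[8]=board B[10] → draft at board A[10]=board B[11]. The LCS DP gives dp[14][11] = 5, so this is optimal.

5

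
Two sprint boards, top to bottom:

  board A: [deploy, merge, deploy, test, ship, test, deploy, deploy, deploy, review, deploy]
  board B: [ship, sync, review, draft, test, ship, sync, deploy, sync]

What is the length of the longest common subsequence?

3

Pick test (board A #4, board B #5); then ship (board A #5, board B #6); then deploy (board A #7, board B #8); all 3 tasks appear in both, in order. The LCS DP gives dp[11][9] = 3, so this is optimal.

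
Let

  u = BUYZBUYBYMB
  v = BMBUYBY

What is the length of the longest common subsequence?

Pick B (u #1, v #1); then B (u #5, v #3); then U (u #6, v #4); then Y (u #7, v #5); then B (u #8, v #6); then Y (u #9, v #7); all 6 characters appear in both, in order, and the DP table's final entry dp[11][7] is also 6, so no common subsequence is longer.

6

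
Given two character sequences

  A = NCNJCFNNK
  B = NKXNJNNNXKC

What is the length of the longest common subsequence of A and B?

Taking N at A[1]=B[1]; then N at A[3]=B[4]; then J at A[4]=B[5]; then N at A[7]=B[7]; then N at A[8]=B[8]; then K at A[9]=B[10] gives a common subsequence of length 6. The LCS DP gives dp[9][11] = 6, so this is optimal.

6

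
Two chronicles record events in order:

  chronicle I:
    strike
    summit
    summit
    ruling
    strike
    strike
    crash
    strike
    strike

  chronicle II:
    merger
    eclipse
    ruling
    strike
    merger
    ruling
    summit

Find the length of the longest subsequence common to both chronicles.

Taking strike at chronicle I[1]=chronicle II[4] → summit at chronicle I[3]=chronicle II[7] gives a common subsequence of length 2, and the DP table's final entry dp[9][7] is also 2, so no common subsequence is longer.

2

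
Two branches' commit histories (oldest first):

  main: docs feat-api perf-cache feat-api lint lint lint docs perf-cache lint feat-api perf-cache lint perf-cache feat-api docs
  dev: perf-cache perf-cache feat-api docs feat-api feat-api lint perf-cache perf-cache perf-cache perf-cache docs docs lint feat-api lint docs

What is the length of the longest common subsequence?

9

Match docs [1,4] → feat-api [2,5] → feat-api [4,6] → lint [5,7] → docs [8,13] → lint [10,14] → feat-api [11,15] → lint [13,16] → docs [16,17] — 9 commits in the same relative order in both. Since dp[16][17] = 9, nothing longer is possible.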